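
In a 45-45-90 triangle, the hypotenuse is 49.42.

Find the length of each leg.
In a 45-45-90 triangle hypotenuse = leg·√2, so leg = hypotenuse/√2.
Leg = 49.42/√2 ≈ 49.42/1.41421 ≈ 34.9452

Each leg = 34.95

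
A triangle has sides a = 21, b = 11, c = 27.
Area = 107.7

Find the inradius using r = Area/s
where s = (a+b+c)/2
s = (21 + 11 + 27)/2 = 59/2 = 29.5
r = Area/s = 107.7/29.5 ≈ 3.65085

r = 3.651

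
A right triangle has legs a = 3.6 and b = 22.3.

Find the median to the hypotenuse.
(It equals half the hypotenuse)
Hypotenuse c = √(a² + b²) = √(12.96 + 497.29) = √510.25 ≈ 22.5887
Median to hypotenuse = c/2 ≈ 22.5887/2 ≈ 11.2944

Median = 11.29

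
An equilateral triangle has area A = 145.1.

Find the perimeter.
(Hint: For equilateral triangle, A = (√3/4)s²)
A = (√3/4)s²  ⇒  s² = 4A/√3 = 4·145.1/√3 = 580.4/1.73205 ≈ 335.094
s ≈ √335.094 ≈ 18.3056
Perimeter = 3s ≈ 3·18.3056 ≈ 54.9167

Perimeter = 54.92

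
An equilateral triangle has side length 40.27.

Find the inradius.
r = Area/s with s the semi-perimeter.
Area = (√3/4)·40.27² = (√3/4)·1621.6729 ≈ 0.433013·1621.6729 ≈ 702.205
s = 3·40.27/2 = 60.405
r ≈ 702.205/60.405 ≈ 11.6249
(Equivalently r = side/(2√3) = 40.27/3.4641 ≈ 11.6249.)

r = 11.62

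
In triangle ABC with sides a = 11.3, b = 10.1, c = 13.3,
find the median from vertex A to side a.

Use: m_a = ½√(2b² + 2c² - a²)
m_a = ½√(2·10.1² + 2·13.3² − 11.3²) = ½√(2·102.01 + 2·176.89 − 127.69) = ½√(204.02 + 353.78 − 127.69) = ½√430.11
√430.11 ≈ 20.7391, so m_a ≈ 10.3695

m_a = 10.37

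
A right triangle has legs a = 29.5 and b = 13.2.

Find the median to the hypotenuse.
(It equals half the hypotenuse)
Hypotenuse c = √(a² + b²) = √(870.25 + 174.24) = √1044.49 ≈ 32.3186
Median to hypotenuse = c/2 ≈ 32.3186/2 ≈ 16.1593

Median = 16.16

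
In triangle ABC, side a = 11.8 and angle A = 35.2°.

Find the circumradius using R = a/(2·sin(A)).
R = a/(2·sin(A)) = 11.8/(2·sin(35.2°))
sin(35.2°) ≈ 0.576432
R ≈ 11.8/(2·0.576432) = 11.8/1.15286 ≈ 10.2354

R = 10.24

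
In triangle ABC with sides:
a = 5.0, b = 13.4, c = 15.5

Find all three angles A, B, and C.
Law of cosines for each angle (a² = 25, b² = 179.56, c² = 240.25):
cos(A) = (b² + c² − a²)/(2bc) = (179.56 + 240.25 − 25)/(2·13.4·15.5) = 394.81/415.4 ≈ 0.950433  ⇒  A ≈ 18.1152°
cos(B) = (a² + c² − b²)/(2ac) = (25 + 240.25 − 179.56)/(2·5.0·15.5) = 85.69/155 ≈ 0.552839  ⇒  B ≈ 56.438°
cos(C) = (a² + b² − c²)/(2ab) = (25 + 179.56 − 240.25)/(2·5.0·13.4) = -35.69/134 ≈ -0.266343  ⇒  C ≈ 105.447°
Check: A + B + C ≈ 180°

A = 18.12°, B = 56.44°, C = 105.4°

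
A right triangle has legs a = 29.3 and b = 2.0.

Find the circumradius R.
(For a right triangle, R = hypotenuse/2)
Hypotenuse c = √(a² + b²) = √(858.49 + 4) = √862.49 ≈ 29.3682
R = c/2 ≈ 29.3682/2 ≈ 14.6841

R = 14.68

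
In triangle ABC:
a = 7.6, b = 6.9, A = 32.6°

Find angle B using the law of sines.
a/sin(A) = b/sin(B)  ⇒  sin(B) = b·sin(A)/a = 6.9·sin(32.6°)/7.6
sin(32.6°) ≈ 0.538771
sin(B) ≈ 6.9·0.538771/7.6 ≈ 3.71752/7.6 ≈ 0.489147
B = arcsin(0.489147) ≈ 29.2845°
(Since b ≤ a we need B ≤ A, so the obtuse alternative 180° − 29.2845° ≈ 150.715° is rejected.)

B = 29.28°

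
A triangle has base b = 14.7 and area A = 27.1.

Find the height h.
A = ½·b·h  ⇒  h = 2A/b = 2·27.1/14.7 = 54.2/14.7 ≈ 3.68707

h = 3.687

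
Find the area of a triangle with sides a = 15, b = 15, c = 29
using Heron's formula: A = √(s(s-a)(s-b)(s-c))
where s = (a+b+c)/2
s = (15 + 15 + 29)/2 = 59/2 = 29.5
s − a = 14.5, s − b = 14.5, s − c = 0.5
s(s−a)(s−b)(s−c) = 29.5·14.5·14.5·0.5 = 3101.1875
Area = √3101.1875 ≈ 55.6883

s = 29.5, Area = 55.69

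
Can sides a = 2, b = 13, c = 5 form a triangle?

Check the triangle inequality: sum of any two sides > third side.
a + b vs c: 2 + 13 = 15 > 5  ✓
a + c vs b: 2 + 5 = 7 ≤ 13  ✗
b + c vs a: 13 + 5 = 18 > 2  ✓

No: 2 + 5 = 7 is not > 13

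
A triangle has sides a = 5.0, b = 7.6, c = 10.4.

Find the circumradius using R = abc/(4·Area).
First find the area with Heron's formula.
s = (5.0 + 7.6 + 10.4)/2 = 11.5
Area = √(s(s−a)(s−b)(s−c)) = √(11.5·6.5·3.9·1.1) ≈ √320.678 ≈ 17.9075
abc = 5.0·7.6·10.4 = 395.2
R = abc/(4·Area) ≈ 395.2/(4·17.9075) = 395.2/71.6299 ≈ 5.51725

R = 5.517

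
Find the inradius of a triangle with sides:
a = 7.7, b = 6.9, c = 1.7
r = Area/s where s is the semi-perimeter.
s = (7.7 + 6.9 + 1.7)/2 = 16.3/2 = 8.15
Area = √(s(s−a)(s−b)(s−c)) = √(8.15·0.45·1.25·6.45) ≈ √29.5692 ≈ 5.43776
r ≈ 5.43776/8.15 ≈ 0.66721

r = 0.6672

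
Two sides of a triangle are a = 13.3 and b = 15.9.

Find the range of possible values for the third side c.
Triangle inequality: |a − b| < c < a + b
|a − b| = |13.3 − 15.9| = 2.6
a + b = 13.3 + 15.9 = 29.2

2.6 < c < 29.2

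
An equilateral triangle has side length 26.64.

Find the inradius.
r = Area/s with s the semi-perimeter.
Area = (√3/4)·26.64² = (√3/4)·709.6896 ≈ 0.433013·709.6896 ≈ 307.305
s = 3·26.64/2 = 39.96
r ≈ 307.305/39.96 ≈ 7.69031
(Equivalently r = side/(2√3) = 26.64/3.4641 ≈ 7.69031.)

r = 7.69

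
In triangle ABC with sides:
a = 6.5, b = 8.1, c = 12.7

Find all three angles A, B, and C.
Law of cosines for each angle (a² = 42.25, b² = 65.61, c² = 161.29):
cos(A) = (b² + c² − a²)/(2bc) = (65.61 + 161.29 − 42.25)/(2·8.1·12.7) = 184.65/205.74 ≈ 0.897492  ⇒  A ≈ 26.1697°
cos(B) = (a² + c² − b²)/(2ac) = (42.25 + 161.29 − 65.61)/(2·6.5·12.7) = 137.93/165.1 ≈ 0.835433  ⇒  B ≈ 33.339°
cos(C) = (a² + b² − c²)/(2ab) = (42.25 + 65.61 − 161.29)/(2·6.5·8.1) = -53.43/105.3 ≈ -0.507407  ⇒  C ≈ 120.491°
Check: A + B + C ≈ 180°

A = 26.17°, B = 33.34°, C = 120.5°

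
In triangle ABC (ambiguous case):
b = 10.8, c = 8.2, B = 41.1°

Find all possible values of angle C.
b/sin(B) = c/sin(C)  ⇒  sin(C) = c·sin(B)/b = 8.2·sin(41.1°)/10.8
sin(41.1°) ≈ 0.657375
sin(C) ≈ 8.2·0.657375/10.8 ≈ 5.39048/10.8 ≈ 0.499118
Candidate 1: C₁ = arcsin(0.499118) ≈ 29.9417°  →  A = 180° − 41.1° − 29.9417° ≈ 108.958° > 0, valid
Candidate 2: C₂ = 180° − C₁ ≈ 150.058°  →  A = 180° − 41.1° − 150.058° ≈ -11.1583° ≤ 0, not a valid triangle

C = 29.94° (one solution)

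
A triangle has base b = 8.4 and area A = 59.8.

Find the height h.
A = ½·b·h  ⇒  h = 2A/b = 2·59.8/8.4 = 119.6/8.4 ≈ 14.2381

h = 14.24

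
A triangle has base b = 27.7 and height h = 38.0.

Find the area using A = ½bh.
A = ½·b·h = ½·27.7·38.0 = ½·1052.6 = 526.3

Area = 526.3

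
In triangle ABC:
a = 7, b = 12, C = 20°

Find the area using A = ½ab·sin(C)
A = ½·a·b·sin(C) = ½·7·12·sin(20°)
sin(20°) ≈ 0.34202
A ≈ ½·84·0.34202 = 42·0.34202 ≈ 14.3648

Area = 14.36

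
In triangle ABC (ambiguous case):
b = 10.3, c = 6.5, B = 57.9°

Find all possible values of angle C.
b/sin(B) = c/sin(C)  ⇒  sin(C) = c·sin(B)/b = 6.5·sin(57.9°)/10.3
sin(57.9°) ≈ 0.847122
sin(C) ≈ 6.5·0.847122/10.3 ≈ 5.50629/10.3 ≈ 0.534592
Candidate 1: C₁ = arcsin(0.534592) ≈ 32.3162°  →  A = 180° − 57.9° − 32.3162° ≈ 89.7838° > 0, valid
Candidate 2: C₂ = 180° − C₁ ≈ 147.684°  →  A = 180° − 57.9° − 147.684° ≈ -25.5838° ≤ 0, not a valid triangle

C = 32.32° (one solution)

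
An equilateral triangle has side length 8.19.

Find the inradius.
r = Area/s with s the semi-perimeter.
Area = (√3/4)·8.19² = (√3/4)·67.0761 ≈ 0.433013·67.0761 ≈ 29.0448
s = 3·8.19/2 = 12.285
r ≈ 29.0448/12.285 ≈ 2.36425
(Equivalently r = side/(2√3) = 8.19/3.4641 ≈ 2.36425.)

r = 2.364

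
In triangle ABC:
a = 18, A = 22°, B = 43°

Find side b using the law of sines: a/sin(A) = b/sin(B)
a/sin(A) = b/sin(B)  ⇒  b = a·sin(B)/sin(A) = 18·sin(43°)/sin(22°)
sin(43°) ≈ 0.681998, sin(22°) ≈ 0.374607
b ≈ 18·0.681998/0.374607 ≈ 12.276/0.374607 ≈ 32.7703

b = 32.77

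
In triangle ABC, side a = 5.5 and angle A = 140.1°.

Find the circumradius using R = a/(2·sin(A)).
R = a/(2·sin(A)) = 5.5/(2·sin(140.1°))
sin(140.1°) ≈ 0.64145
R ≈ 5.5/(2·0.64145) = 5.5/1.2829 ≈ 4.28716

R = 4.287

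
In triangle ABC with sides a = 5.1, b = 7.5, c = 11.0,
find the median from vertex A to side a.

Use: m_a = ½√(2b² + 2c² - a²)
m_a = ½√(2·7.5² + 2·11.0² − 5.1²) = ½√(2·56.25 + 2·121 − 26.01) = ½√(112.5 + 242 − 26.01) = ½√328.49
√328.49 ≈ 18.1243, so m_a ≈ 9.06215

m_a = 9.062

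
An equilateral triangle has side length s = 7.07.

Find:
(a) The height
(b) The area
(a) The height splits the triangle into two 30-60-90 halves: h = s·√3/2 = 7.07·1.73205/2 ≈ 12.2456/2 ≈ 6.1228
(b) Area = (√3/4)·s² = (√3/4)·7.07² = (√3/4)·49.9849 ≈ 0.433013·49.9849 ≈ 21.6441

Height = 6.123, Area = 21.64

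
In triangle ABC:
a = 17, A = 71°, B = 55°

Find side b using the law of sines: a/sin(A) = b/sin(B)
a/sin(A) = b/sin(B)  ⇒  b = a·sin(B)/sin(A) = 17·sin(55°)/sin(71°)
sin(55°) ≈ 0.819152, sin(71°) ≈ 0.945519
b ≈ 17·0.819152/0.945519 ≈ 13.9256/0.945519 ≈ 14.728

b = 14.73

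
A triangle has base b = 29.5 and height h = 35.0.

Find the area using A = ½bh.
A = ½·b·h = ½·29.5·35.0 = ½·1032.5 = 516.25

Area = 516.25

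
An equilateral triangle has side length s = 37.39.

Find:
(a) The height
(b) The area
(a) The height splits the triangle into two 30-60-90 halves: h = s·√3/2 = 37.39·1.73205/2 ≈ 64.7614/2 ≈ 32.3807
(b) Area = (√3/4)·s² = (√3/4)·37.39² = (√3/4)·1398.0121 ≈ 0.433013·1398.0121 ≈ 605.357

Height = 32.38, Area = 605.4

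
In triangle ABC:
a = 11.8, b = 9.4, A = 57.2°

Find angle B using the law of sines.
a/sin(A) = b/sin(B)  ⇒  sin(B) = b·sin(A)/a = 9.4·sin(57.2°)/11.8
sin(57.2°) ≈ 0.840567
sin(B) ≈ 9.4·0.840567/11.8 ≈ 7.90133/11.8 ≈ 0.669604
B = arcsin(0.669604) ≈ 42.0365°
(Since b ≤ a we need B ≤ A, so the obtuse alternative 180° − 42.0365° ≈ 137.963° is rejected.)

B = 42.04°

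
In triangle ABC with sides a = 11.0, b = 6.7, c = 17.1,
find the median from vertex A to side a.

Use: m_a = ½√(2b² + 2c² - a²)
m_a = ½√(2·6.7² + 2·17.1² − 11.0²) = ½√(2·44.89 + 2·292.41 − 121) = ½√(89.78 + 584.82 − 121) = ½√553.6
√553.6 ≈ 23.5287, so m_a ≈ 11.7644

m_a = 11.76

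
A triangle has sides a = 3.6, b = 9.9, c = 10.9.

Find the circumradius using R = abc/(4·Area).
First find the area with Heron's formula.
s = (3.6 + 9.9 + 10.9)/2 = 12.2
Area = √(s(s−a)(s−b)(s−c)) = √(12.2·8.6·2.3·1.3) ≈ √313.711 ≈ 17.7119
abc = 3.6·9.9·10.9 = 388.476
R = abc/(4·Area) ≈ 388.476/(4·17.7119) = 388.476/70.8475 ≈ 5.48327

R = 5.483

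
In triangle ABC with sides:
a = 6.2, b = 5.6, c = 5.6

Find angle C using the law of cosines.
c² = a² + b² − 2ab·cos(C)  ⇒  cos(C) = (a² + b² − c²)/(2ab)
cos(C) = (6.2² + 5.6² − 5.6²)/(2·6.2·5.6) = (38.44 + 31.36 − 31.36)/69.44 = 38.44/69.44 ≈ 0.553571
C = arccos(0.553571) ≈ 56.3876°

C = 56.39°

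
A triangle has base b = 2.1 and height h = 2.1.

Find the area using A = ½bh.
A = ½·b·h = ½·2.1·2.1 = ½·4.41 = 2.205

Area = 2.205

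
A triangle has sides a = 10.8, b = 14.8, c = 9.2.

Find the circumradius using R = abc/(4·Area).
First find the area with Heron's formula.
s = (10.8 + 14.8 + 9.2)/2 = 17.4
Area = √(s(s−a)(s−b)(s−c)) = √(17.4·6.6·2.6·8.2) ≈ √2448.39 ≈ 49.4812
abc = 10.8·14.8·9.2 = 1470.528
R = abc/(4·Area) ≈ 1470.528/(4·49.4812) = 1470.528/197.925 ≈ 7.42973

R = 7.43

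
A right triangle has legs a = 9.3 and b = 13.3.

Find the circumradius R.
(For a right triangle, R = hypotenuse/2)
Hypotenuse c = √(a² + b²) = √(86.49 + 176.89) = √263.38 ≈ 16.229
R = c/2 ≈ 16.229/2 ≈ 8.11449

R = 8.114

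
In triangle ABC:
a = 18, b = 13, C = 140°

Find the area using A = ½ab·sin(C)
A = ½·a·b·sin(C) = ½·18·13·sin(140°)
sin(140°) ≈ 0.642788
A ≈ ½·234·0.642788 = 117·0.642788 ≈ 75.2062

Area = 75.21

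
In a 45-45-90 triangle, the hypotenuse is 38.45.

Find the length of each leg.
In a 45-45-90 triangle hypotenuse = leg·√2, so leg = hypotenuse/√2.
Leg = 38.45/√2 ≈ 38.45/1.41421 ≈ 27.1883

Each leg = 27.19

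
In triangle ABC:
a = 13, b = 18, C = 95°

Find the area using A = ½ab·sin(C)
A = ½·a·b·sin(C) = ½·13·18·sin(95°)
sin(95°) ≈ 0.996195
A ≈ ½·234·0.996195 = 117·0.996195 ≈ 116.555

Area = 116.6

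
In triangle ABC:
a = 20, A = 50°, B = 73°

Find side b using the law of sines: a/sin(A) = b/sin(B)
a/sin(A) = b/sin(B)  ⇒  b = a·sin(B)/sin(A) = 20·sin(73°)/sin(50°)
sin(73°) ≈ 0.956305, sin(50°) ≈ 0.766044
b ≈ 20·0.956305/0.766044 ≈ 19.1261/0.766044 ≈ 24.9673

b = 24.97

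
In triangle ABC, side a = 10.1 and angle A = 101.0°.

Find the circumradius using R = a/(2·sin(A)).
R = a/(2·sin(A)) = 10.1/(2·sin(101.0°))
sin(101.0°) ≈ 0.981627
R ≈ 10.1/(2·0.981627) = 10.1/1.96325 ≈ 5.14452

R = 5.145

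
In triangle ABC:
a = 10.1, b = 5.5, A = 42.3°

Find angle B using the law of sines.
a/sin(A) = b/sin(B)  ⇒  sin(B) = b·sin(A)/a = 5.5·sin(42.3°)/10.1
sin(42.3°) ≈ 0.673013
sin(B) ≈ 5.5·0.673013/10.1 ≈ 3.70157/10.1 ≈ 0.366492
B = arcsin(0.366492) ≈ 21.4994°
(Since b ≤ a we need B ≤ A, so the obtuse alternative 180° − 21.4994° ≈ 158.501° is rejected.)

B = 21.5°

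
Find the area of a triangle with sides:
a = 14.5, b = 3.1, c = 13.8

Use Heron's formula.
s = (14.5 + 3.1 + 13.8)/2 = 31.4/2 = 15.7
s − a = 1.2, s − b = 12.6, s − c = 1.9
s(s−a)(s−b)(s−c) = 15.7·1.2·12.6·1.9 ≈ 451.03
Area = √451.03 ≈ 21.2375

Area = 21.24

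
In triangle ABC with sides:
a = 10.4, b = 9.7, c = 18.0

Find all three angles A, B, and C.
Law of cosines for each angle (a² = 108.16, b² = 94.09, c² = 324):
cos(A) = (b² + c² − a²)/(2bc) = (94.09 + 324 − 108.16)/(2·9.7·18.0) = 309.93/349.2 ≈ 0.887543  ⇒  A ≈ 27.4339°
cos(B) = (a² + c² − b²)/(2ac) = (108.16 + 324 − 94.09)/(2·10.4·18.0) = 338.07/374.4 ≈ 0.902965  ⇒  B ≈ 25.4495°
cos(C) = (a² + b² − c²)/(2ab) = (108.16 + 94.09 − 324)/(2·10.4·9.7) = -121.75/201.76 ≈ -0.60344  ⇒  C ≈ 127.117°
Check: A + B + C ≈ 180°

A = 27.43°, B = 25.45°, C = 127.1°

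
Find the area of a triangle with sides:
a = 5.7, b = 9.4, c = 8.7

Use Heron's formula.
s = (5.7 + 9.4 + 8.7)/2 = 23.8/2 = 11.9
s − a = 6.2, s − b = 2.5, s − c = 3.2
s(s−a)(s−b)(s−c) = 11.9·6.2·2.5·3.2 ≈ 590.24
Area = √590.24 ≈ 24.2949

Area = 24.29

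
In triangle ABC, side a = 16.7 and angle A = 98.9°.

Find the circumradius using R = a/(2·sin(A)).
R = a/(2·sin(A)) = 16.7/(2·sin(98.9°))
sin(98.9°) ≈ 0.98796
R ≈ 16.7/(2·0.98796) = 16.7/1.97592 ≈ 8.45176

R = 8.452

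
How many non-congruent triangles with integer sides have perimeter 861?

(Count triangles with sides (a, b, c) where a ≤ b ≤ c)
Let a ≤ b ≤ c with a + b + c = 861. The only binding inequality is a + b > c, i.e. 861 − c > c, so c < 861/2; and c ≥ 861/3 since c is the largest side.
So 287 ≤ c ≤ 430. For each c, b runs from ⌈(861 − c)/2⌉ up to c (then a = 861 − b − c satisfies 1 ≤ a ≤ b automatically), giving c − ⌈(861 − c)/2⌉ + 1 choices.
Summing over c: 1 + 2 + 4 + 5 + … + 214 + 215  (144 terms, c = 287, …, 430) = 15552
Check (closed form: nearest integer to p²/48 for even p, (p+3)²/48 for odd p): (861+3)²/48 = 864²/48 = 746496/48 ≈ 15552.00 → 15552

15552 triangles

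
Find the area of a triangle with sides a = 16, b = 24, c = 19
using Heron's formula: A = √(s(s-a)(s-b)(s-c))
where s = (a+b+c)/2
s = (16 + 24 + 19)/2 = 59/2 = 29.5
s − a = 13.5, s − b = 5.5, s − c = 10.5
s(s−a)(s−b)(s−c) = 29.5·13.5·5.5·10.5 = 22998.9375
Area = √22998.9375 ≈ 151.654

s = 29.5, Area = 151.7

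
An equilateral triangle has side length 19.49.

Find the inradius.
r = Area/s with s the semi-perimeter.
Area = (√3/4)·19.49² = (√3/4)·379.8601 ≈ 0.433013·379.8601 ≈ 164.484
s = 3·19.49/2 = 29.235
r ≈ 164.484/29.235 ≈ 5.62628
(Equivalently r = side/(2√3) = 19.49/3.4641 ≈ 5.62628.)

r = 5.626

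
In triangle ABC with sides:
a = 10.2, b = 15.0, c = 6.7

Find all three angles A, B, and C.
Law of cosines for each angle (a² = 104.04, b² = 225, c² = 44.89):
cos(A) = (b² + c² − a²)/(2bc) = (225 + 44.89 − 104.04)/(2·15.0·6.7) = 165.85/201 ≈ 0.825124  ⇒  A ≈ 34.3989°
cos(B) = (a² + c² − b²)/(2ac) = (104.04 + 44.89 − 225)/(2·10.2·6.7) = -76.07/136.68 ≈ -0.556555  ⇒  B ≈ 123.818°
cos(C) = (a² + b² − c²)/(2ab) = (104.04 + 225 − 44.89)/(2·10.2·15.0) = 284.15/306 ≈ 0.928595  ⇒  C ≈ 21.7832°
Check: A + B + C ≈ 180°

A = 34.4°, B = 123.8°, C = 21.78°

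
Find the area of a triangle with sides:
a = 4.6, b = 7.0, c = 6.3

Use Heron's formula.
s = (4.6 + 7.0 + 6.3)/2 = 17.9/2 = 8.95
s − a = 4.35, s − b = 1.95, s − c = 2.65
s(s−a)(s−b)(s−c) = 8.95·4.35·1.95·2.65 ≈ 201.184
Area = √201.184 ≈ 14.1839

Area = 14.18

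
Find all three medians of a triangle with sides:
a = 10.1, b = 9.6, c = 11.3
Median formula: m_a = ½√(2b² + 2c² − a²) (and cyclically). a² = 102.01, b² = 92.16, c² = 127.69.
m_a = ½√(2·92.16 + 2·127.69 − 102.01) = ½√337.69 ≈ ½·18.3763 ≈ 9.18817
m_b = ½√(2·102.01 + 2·127.69 − 92.16) = ½√367.24 ≈ ½·19.1635 ≈ 9.58175
m_c = ½√(2·102.01 + 2·92.16 − 127.69) = ½√260.65 ≈ ½·16.1447 ≈ 8.07233

m_a = 9.188, m_b = 9.582, m_c = 8.072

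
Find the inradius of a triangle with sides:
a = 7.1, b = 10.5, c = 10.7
r = Area/s where s is the semi-perimeter.
s = (7.1 + 10.5 + 10.7)/2 = 28.3/2 = 14.15
Area = √(s(s−a)(s−b)(s−c)) = √(14.15·7.05·3.65·3.45) ≈ √1256.2 ≈ 35.4429
r ≈ 35.4429/14.15 ≈ 2.5048

r = 2.505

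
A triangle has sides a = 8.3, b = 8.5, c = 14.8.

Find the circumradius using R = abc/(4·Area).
First find the area with Heron's formula.
s = (8.3 + 8.5 + 14.8)/2 = 15.8
Area = √(s(s−a)(s−b)(s−c)) = √(15.8·7.5·7.3·1) ≈ √865.05 ≈ 29.4117
abc = 8.3·8.5·14.8 = 1044.14
R = abc/(4·Area) ≈ 1044.14/(4·29.4117) = 1044.14/117.647 ≈ 8.8752

R = 8.875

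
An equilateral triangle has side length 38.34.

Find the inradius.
r = Area/s with s the semi-perimeter.
Area = (√3/4)·38.34² = (√3/4)·1469.9556 ≈ 0.433013·1469.9556 ≈ 636.509
s = 3·38.34/2 = 57.51
r ≈ 636.509/57.51 ≈ 11.0678
(Equivalently r = side/(2√3) = 38.34/3.4641 ≈ 11.0678.)

r = 11.07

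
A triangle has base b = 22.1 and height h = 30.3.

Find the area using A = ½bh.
A = ½·b·h = ½·22.1·30.3 = ½·669.63 = 334.815

Area = 334.815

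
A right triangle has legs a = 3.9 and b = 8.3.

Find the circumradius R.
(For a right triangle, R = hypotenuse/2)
Hypotenuse c = √(a² + b²) = √(15.21 + 68.89) = √84.1 ≈ 9.17061
R = c/2 ≈ 9.17061/2 ≈ 4.5853

R = 4.585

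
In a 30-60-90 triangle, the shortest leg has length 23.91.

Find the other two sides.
In a 30-60-90 triangle the sides are in ratio 1 : √3 : 2 (short leg : long leg : hypotenuse).
Long leg = 23.91·√3 ≈ 23.91·1.73205 ≈ 41.4133
Hypotenuse = 2·23.91 = 47.82

Long leg = 23.91√3 = 41.41, Hypotenuse = 47.82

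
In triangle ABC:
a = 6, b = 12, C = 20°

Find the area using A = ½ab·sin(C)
A = ½·a·b·sin(C) = ½·6·12·sin(20°)
sin(20°) ≈ 0.34202
A ≈ ½·72·0.34202 = 36·0.34202 ≈ 12.3127

Area = 12.31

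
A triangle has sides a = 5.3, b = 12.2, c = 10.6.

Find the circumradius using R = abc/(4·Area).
First find the area with Heron's formula.
s = (5.3 + 12.2 + 10.6)/2 = 14.05
Area = √(s(s−a)(s−b)(s−c)) = √(14.05·8.75·1.85·3.45) ≈ √784.649 ≈ 28.0116
abc = 5.3·12.2·10.6 = 685.396
R = abc/(4·Area) ≈ 685.396/(4·28.0116) = 685.396/112.046 ≈ 6.11708

R = 6.117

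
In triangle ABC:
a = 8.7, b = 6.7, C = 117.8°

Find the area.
Two sides and the included angle (SAS): A = ½·a·b·sin(C) = ½·8.7·6.7·sin(117.8°)
sin(117.8°) ≈ 0.884581
A ≈ ½·58.29·0.884581 = 29.145·0.884581 ≈ 25.7811

Area = 25.78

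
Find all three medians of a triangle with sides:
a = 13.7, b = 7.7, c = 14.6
Median formula: m_a = ½√(2b² + 2c² − a²) (and cyclically). a² = 187.69, b² = 59.29, c² = 213.16.
m_a = ½√(2·59.29 + 2·213.16 − 187.69) = ½√357.21 ≈ ½·18.9 ≈ 9.45
m_b = ½√(2·187.69 + 2·213.16 − 59.29) = ½√742.41 ≈ ½·27.2472 ≈ 13.6236
m_c = ½√(2·187.69 + 2·59.29 − 213.16) = ½√280.8 ≈ ½·16.7571 ≈ 8.37854

m_a = 9.45, m_b = 13.62, m_c = 8.379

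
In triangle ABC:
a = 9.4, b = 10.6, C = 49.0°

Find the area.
Two sides and the included angle (SAS): A = ½·a·b·sin(C) = ½·9.4·10.6·sin(49.0°)
sin(49.0°) ≈ 0.75471
A ≈ ½·99.64·0.75471 = 49.82·0.75471 ≈ 37.5996

Area = 37.6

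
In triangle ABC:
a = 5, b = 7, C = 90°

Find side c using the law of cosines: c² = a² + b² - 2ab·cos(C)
c² = 5² + 7² − 2·5·7·cos(90°)
cos(90°) ≈ 0
c² ≈ 25 + 49 − 70·(0) ≈ 74 − 0 ≈ 74
c ≈ √74 ≈ 8.60233

c = 8.602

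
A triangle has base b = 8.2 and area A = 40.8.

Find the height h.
A = ½·b·h  ⇒  h = 2A/b = 2·40.8/8.2 = 81.6/8.2 ≈ 9.95122

h = 9.951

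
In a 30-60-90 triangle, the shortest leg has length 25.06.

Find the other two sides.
In a 30-60-90 triangle the sides are in ratio 1 : √3 : 2 (short leg : long leg : hypotenuse).
Long leg = 25.06·√3 ≈ 25.06·1.73205 ≈ 43.4052
Hypotenuse = 2·25.06 = 50.12

Long leg = 25.06√3 = 43.41, Hypotenuse = 50.12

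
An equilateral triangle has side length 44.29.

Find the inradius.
r = Area/s with s the semi-perimeter.
Area = (√3/4)·44.29² = (√3/4)·1961.6041 ≈ 0.433013·1961.6041 ≈ 849.399
s = 3·44.29/2 = 66.435
r ≈ 849.399/66.435 ≈ 12.7854
(Equivalently r = side/(2√3) = 44.29/3.4641 ≈ 12.7854.)

r = 12.79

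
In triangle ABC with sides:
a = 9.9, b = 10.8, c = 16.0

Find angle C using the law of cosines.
c² = a² + b² − 2ab·cos(C)  ⇒  cos(C) = (a² + b² − c²)/(2ab)
cos(C) = (9.9² + 10.8² − 16.0²)/(2·9.9·10.8) = (98.01 + 116.64 − 256)/213.84 = -41.35/213.84 ≈ -0.193369
C = arccos(-0.193369) ≈ 101.149°

C = 101.1°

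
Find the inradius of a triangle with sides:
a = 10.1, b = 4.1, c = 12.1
r = Area/s where s is the semi-perimeter.
s = (10.1 + 4.1 + 12.1)/2 = 26.3/2 = 13.15
Area = √(s(s−a)(s−b)(s−c)) = √(13.15·3.05·9.05·1.05) ≈ √381.122 ≈ 19.5223
r ≈ 19.5223/13.15 ≈ 1.48459

r = 1.485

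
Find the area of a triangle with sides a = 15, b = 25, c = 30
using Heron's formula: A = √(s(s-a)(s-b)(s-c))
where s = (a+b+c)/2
s = (15 + 25 + 30)/2 = 70/2 = 35
s − a = 20, s − b = 10, s − c = 5
s(s−a)(s−b)(s−c) = 35·20·10·5 = 35000
Area = √35000 ≈ 187.083

s = 35.0, Area = 187.1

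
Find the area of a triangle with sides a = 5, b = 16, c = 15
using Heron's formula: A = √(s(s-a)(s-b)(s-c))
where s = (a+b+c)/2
s = (5 + 16 + 15)/2 = 36/2 = 18
s − a = 13, s − b = 2, s − c = 3
s(s−a)(s−b)(s−c) = 18·13·2·3 = 1404
Area = √1404 ≈ 37.47

s = 18.0, Area = 37.47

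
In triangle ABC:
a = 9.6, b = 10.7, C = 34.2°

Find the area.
Two sides and the included angle (SAS): A = ½·a·b·sin(C) = ½·9.6·10.7·sin(34.2°)
sin(34.2°) ≈ 0.562083
A ≈ ½·102.72·0.562083 = 51.36·0.562083 ≈ 28.8686

Area = 28.87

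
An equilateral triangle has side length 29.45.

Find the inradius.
r = Area/s with s the semi-perimeter.
Area = (√3/4)·29.45² = (√3/4)·867.3025 ≈ 0.433013·867.3025 ≈ 375.553
s = 3·29.45/2 = 44.175
r ≈ 375.553/44.175 ≈ 8.50148
(Equivalently r = side/(2√3) = 29.45/3.4641 ≈ 8.50148.)

r = 8.501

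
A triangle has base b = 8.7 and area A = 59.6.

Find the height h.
A = ½·b·h  ⇒  h = 2A/b = 2·59.6/8.7 = 119.2/8.7 ≈ 13.7011

h = 13.7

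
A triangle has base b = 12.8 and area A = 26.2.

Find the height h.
A = ½·b·h  ⇒  h = 2A/b = 2·26.2/12.8 = 52.4/12.8 ≈ 4.09375

h = 4.094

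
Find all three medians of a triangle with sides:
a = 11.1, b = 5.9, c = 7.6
Median formula: m_a = ½√(2b² + 2c² − a²) (and cyclically). a² = 123.21, b² = 34.81, c² = 57.76.
m_a = ½√(2·34.81 + 2·57.76 − 123.21) = ½√61.93 ≈ ½·7.86956 ≈ 3.93478
m_b = ½√(2·123.21 + 2·57.76 − 34.81) = ½√327.13 ≈ ½·18.0867 ≈ 9.04337
m_c = ½√(2·123.21 + 2·34.81 − 57.76) = ½√258.28 ≈ ½·16.0711 ≈ 8.03555

m_a = 3.935, m_b = 9.043, m_c = 8.036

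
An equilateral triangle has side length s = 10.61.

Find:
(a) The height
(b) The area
(a) The height splits the triangle into two 30-60-90 halves: h = s·√3/2 = 10.61·1.73205/2 ≈ 18.3771/2 ≈ 9.18853
(b) Area = (√3/4)·s² = (√3/4)·10.61² = (√3/4)·112.5721 ≈ 0.433013·112.5721 ≈ 48.7451

Height = 9.189, Area = 48.75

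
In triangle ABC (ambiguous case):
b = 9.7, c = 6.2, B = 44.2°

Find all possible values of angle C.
b/sin(B) = c/sin(C)  ⇒  sin(C) = c·sin(B)/b = 6.2·sin(44.2°)/9.7
sin(44.2°) ≈ 0.697165
sin(C) ≈ 6.2·0.697165/9.7 ≈ 4.32242/9.7 ≈ 0.445611
Candidate 1: C₁ = arcsin(0.445611) ≈ 26.4624°  →  A = 180° − 44.2° − 26.4624° ≈ 109.338° > 0, valid
Candidate 2: C₂ = 180° − C₁ ≈ 153.538°  →  A = 180° − 44.2° − 153.538° ≈ -17.7376° ≤ 0, not a valid triangle

C = 26.46° (one solution)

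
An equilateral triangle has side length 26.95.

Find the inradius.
r = Area/s with s the semi-perimeter.
Area = (√3/4)·26.95² = (√3/4)·726.3025 ≈ 0.433013·726.3025 ≈ 314.498
s = 3·26.95/2 = 40.425
r ≈ 314.498/40.425 ≈ 7.77979
(Equivalently r = side/(2√3) = 26.95/3.4641 ≈ 7.77979.)

r = 7.78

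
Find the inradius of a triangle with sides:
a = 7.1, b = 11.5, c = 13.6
r = Area/s where s is the semi-perimeter.
s = (7.1 + 11.5 + 13.6)/2 = 32.2/2 = 16.1
Area = √(s(s−a)(s−b)(s−c)) = √(16.1·9·4.6·2.5) ≈ √1666.35 ≈ 40.821
r ≈ 40.821/16.1 ≈ 2.53546

r = 2.535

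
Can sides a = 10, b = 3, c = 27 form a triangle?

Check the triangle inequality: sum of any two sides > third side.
a + b vs c: 10 + 3 = 13 ≤ 27  ✗
a + c vs b: 10 + 27 = 37 > 3  ✓
b + c vs a: 3 + 27 = 30 > 10  ✓

No: 10 + 3 = 13 is not > 27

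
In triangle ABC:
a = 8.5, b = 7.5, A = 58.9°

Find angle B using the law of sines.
a/sin(A) = b/sin(B)  ⇒  sin(B) = b·sin(A)/a = 7.5·sin(58.9°)/8.5
sin(58.9°) ≈ 0.856267
sin(B) ≈ 7.5·0.856267/8.5 ≈ 6.422/8.5 ≈ 0.75553
B = arcsin(0.75553) ≈ 49.0717°
(Since b ≤ a we need B ≤ A, so the obtuse alternative 180° − 49.0717° ≈ 130.928° is rejected.)

B = 49.07°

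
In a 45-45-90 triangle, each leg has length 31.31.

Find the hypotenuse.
In a 45-45-90 triangle the sides are in ratio 1 : 1 : √2, so hypotenuse = leg·√2.
Hypotenuse = 31.31·√2 ≈ 31.31·1.41421 ≈ 44.279

Hypotenuse = 31.31√2 = 44.28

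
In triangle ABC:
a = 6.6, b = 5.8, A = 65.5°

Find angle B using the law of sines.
a/sin(A) = b/sin(B)  ⇒  sin(B) = b·sin(A)/a = 5.8·sin(65.5°)/6.6
sin(65.5°) ≈ 0.909961
sin(B) ≈ 5.8·0.909961/6.6 ≈ 5.27778/6.6 ≈ 0.799663
B = arcsin(0.799663) ≈ 53.0979°
(Since b ≤ a we need B ≤ A, so the obtuse alternative 180° − 53.0979° ≈ 126.902° is rejected.)

B = 53.1°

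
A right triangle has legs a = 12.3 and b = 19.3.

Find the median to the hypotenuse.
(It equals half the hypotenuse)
Hypotenuse c = √(a² + b²) = √(151.29 + 372.49) = √523.78 ≈ 22.8862
Median to hypotenuse = c/2 ≈ 22.8862/2 ≈ 11.4431

Median = 11.44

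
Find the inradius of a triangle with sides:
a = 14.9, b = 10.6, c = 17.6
r = Area/s where s is the semi-perimeter.
s = (14.9 + 10.6 + 17.6)/2 = 43.1/2 = 21.55
Area = √(s(s−a)(s−b)(s−c)) = √(21.55·6.65·10.95·3.95) ≈ √6198.41 ≈ 78.73
r ≈ 78.73/21.55 ≈ 3.65336

r = 3.653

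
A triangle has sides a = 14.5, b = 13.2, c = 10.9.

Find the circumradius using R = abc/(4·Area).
First find the area with Heron's formula.
s = (14.5 + 13.2 + 10.9)/2 = 19.3
Area = √(s(s−a)(s−b)(s−c)) = √(19.3·4.8·6.1·8.4) ≈ √4746.87 ≈ 68.8976
abc = 14.5·13.2·10.9 = 2086.26
R = abc/(4·Area) ≈ 2086.26/(4·68.8976) = 2086.26/275.59 ≈ 7.57015

R = 7.57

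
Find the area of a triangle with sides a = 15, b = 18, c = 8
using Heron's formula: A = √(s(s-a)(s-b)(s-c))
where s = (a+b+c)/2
s = (15 + 18 + 8)/2 = 41/2 = 20.5
s − a = 5.5, s − b = 2.5, s − c = 12.5
s(s−a)(s−b)(s−c) = 20.5·5.5·2.5·12.5 = 3523.4375
Area = √3523.4375 ≈ 59.3586

s = 20.5, Area = 59.36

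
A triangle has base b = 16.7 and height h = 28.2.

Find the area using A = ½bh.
A = ½·b·h = ½·16.7·28.2 = ½·470.94 = 235.47

Area = 235.47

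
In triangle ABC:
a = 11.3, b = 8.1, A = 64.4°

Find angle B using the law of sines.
a/sin(A) = b/sin(B)  ⇒  sin(B) = b·sin(A)/a = 8.1·sin(64.4°)/11.3
sin(64.4°) ≈ 0.901833
sin(B) ≈ 8.1·0.901833/11.3 ≈ 7.30484/11.3 ≈ 0.646446
B = arcsin(0.646446) ≈ 40.2742°
(Since b ≤ a we need B ≤ A, so the obtuse alternative 180° − 40.2742° ≈ 139.726° is rejected.)

B = 40.27°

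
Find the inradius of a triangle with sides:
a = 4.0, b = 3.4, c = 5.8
r = Area/s where s is the semi-perimeter.
s = (4.0 + 3.4 + 5.8)/2 = 13.2/2 = 6.6
Area = √(s(s−a)(s−b)(s−c)) = √(6.6·2.6·3.2·0.8) ≈ √43.9296 ≈ 6.62794
r ≈ 6.62794/6.6 ≈ 1.00423

r = 1.004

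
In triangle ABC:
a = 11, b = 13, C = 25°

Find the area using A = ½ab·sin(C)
A = ½·a·b·sin(C) = ½·11·13·sin(25°)
sin(25°) ≈ 0.422618
A ≈ ½·143·0.422618 = 71.5·0.422618 ≈ 30.2172

Area = 30.22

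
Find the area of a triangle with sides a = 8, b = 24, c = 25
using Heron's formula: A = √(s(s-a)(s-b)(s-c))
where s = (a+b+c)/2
s = (8 + 24 + 25)/2 = 57/2 = 28.5
s − a = 20.5, s − b = 4.5, s − c = 3.5
s(s−a)(s−b)(s−c) = 28.5·20.5·4.5·3.5 = 9201.9375
Area = √9201.9375 ≈ 95.9267

s = 28.5, Area = 95.93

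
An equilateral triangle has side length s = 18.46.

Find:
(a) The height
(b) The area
(a) The height splits the triangle into two 30-60-90 halves: h = s·√3/2 = 18.46·1.73205/2 ≈ 31.9737/2 ≈ 15.9868
(b) Area = (√3/4)·s² = (√3/4)·18.46² = (√3/4)·340.7716 ≈ 0.433013·340.7716 ≈ 147.558

Height = 15.99, Area = 147.6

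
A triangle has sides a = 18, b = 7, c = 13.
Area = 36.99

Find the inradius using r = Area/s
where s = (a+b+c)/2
s = (18 + 7 + 13)/2 = 38/2 = 19
r = Area/s = 36.99/19 ≈ 1.94684

r = 1.947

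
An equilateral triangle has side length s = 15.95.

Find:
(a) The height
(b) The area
(a) The height splits the triangle into two 30-60-90 halves: h = s·√3/2 = 15.95·1.73205/2 ≈ 27.6262/2 ≈ 13.8131
(b) Area = (√3/4)·s² = (√3/4)·15.95² = (√3/4)·254.4025 ≈ 0.433013·254.4025 ≈ 110.16

Height = 13.81, Area = 110.2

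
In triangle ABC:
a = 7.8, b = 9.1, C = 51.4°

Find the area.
Two sides and the included angle (SAS): A = ½·a·b·sin(C) = ½·7.8·9.1·sin(51.4°)
sin(51.4°) ≈ 0.78152
A ≈ ½·70.98·0.78152 = 35.49·0.78152 ≈ 27.7362

Area = 27.74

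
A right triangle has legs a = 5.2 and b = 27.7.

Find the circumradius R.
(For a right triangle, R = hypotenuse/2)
Hypotenuse c = √(a² + b²) = √(27.04 + 767.29) = √794.33 ≈ 28.1839
R = c/2 ≈ 28.1839/2 ≈ 14.0919

R = 14.09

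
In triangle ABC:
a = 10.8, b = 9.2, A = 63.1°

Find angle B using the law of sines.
a/sin(A) = b/sin(B)  ⇒  sin(B) = b·sin(A)/a = 9.2·sin(63.1°)/10.8
sin(63.1°) ≈ 0.891798
sin(B) ≈ 9.2·0.891798/10.8 ≈ 8.20454/10.8 ≈ 0.759679
B = arcsin(0.759679) ≈ 49.4359°
(Since b ≤ a we need B ≤ A, so the obtuse alternative 180° − 49.4359° ≈ 130.564° is rejected.)

B = 49.44°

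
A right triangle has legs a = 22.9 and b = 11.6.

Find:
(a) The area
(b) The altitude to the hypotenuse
(a) The legs are perpendicular, so Area = ½·a·b = ½·22.9·11.6 = ½·265.64 = 132.82
(b) Hypotenuse c = √(a² + b²) = √(524.41 + 134.56) = √658.97 ≈ 25.6704
    Area = ½·c·h_c  ⇒  h_c = 2·Area/c = 265.64/25.6704 ≈ 10.3481

Area = 132.82, h_c = 10.35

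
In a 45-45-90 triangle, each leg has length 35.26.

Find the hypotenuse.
In a 45-45-90 triangle the sides are in ratio 1 : 1 : √2, so hypotenuse = leg·√2.
Hypotenuse = 35.26·√2 ≈ 35.26·1.41421 ≈ 49.8652

Hypotenuse = 35.26√2 = 49.87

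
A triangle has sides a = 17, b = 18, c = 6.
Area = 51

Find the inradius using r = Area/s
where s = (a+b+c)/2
s = (17 + 18 + 6)/2 = 41/2 = 20.5
r = Area/s = 51/20.5 ≈ 2.4878

r = 2.488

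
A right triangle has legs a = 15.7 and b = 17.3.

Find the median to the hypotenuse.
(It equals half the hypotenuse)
Hypotenuse c = √(a² + b²) = √(246.49 + 299.29) = √545.78 ≈ 23.3619
Median to hypotenuse = c/2 ≈ 23.3619/2 ≈ 11.681

Median = 11.68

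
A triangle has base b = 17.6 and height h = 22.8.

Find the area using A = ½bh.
A = ½·b·h = ½·17.6·22.8 = ½·401.28 = 200.64

Area = 200.64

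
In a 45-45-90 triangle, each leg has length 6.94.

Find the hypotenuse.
In a 45-45-90 triangle the sides are in ratio 1 : 1 : √2, so hypotenuse = leg·√2.
Hypotenuse = 6.94·√2 ≈ 6.94·1.41421 ≈ 9.81464

Hypotenuse = 6.94√2 = 9.815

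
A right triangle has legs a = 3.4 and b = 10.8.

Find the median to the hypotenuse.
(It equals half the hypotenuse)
Hypotenuse c = √(a² + b²) = √(11.56 + 116.64) = √128.2 ≈ 11.3225
Median to hypotenuse = c/2 ≈ 11.3225/2 ≈ 5.66127

Median = 5.661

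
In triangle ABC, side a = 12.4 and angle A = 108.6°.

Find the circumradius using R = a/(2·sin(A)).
R = a/(2·sin(A)) = 12.4/(2·sin(108.6°))
sin(108.6°) ≈ 0.947768
R ≈ 12.4/(2·0.947768) = 12.4/1.89554 ≈ 6.54168

R = 6.542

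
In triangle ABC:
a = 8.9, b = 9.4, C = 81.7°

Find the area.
Two sides and the included angle (SAS): A = ½·a·b·sin(C) = ½·8.9·9.4·sin(81.7°)
sin(81.7°) ≈ 0.989526
A ≈ ½·83.66·0.989526 = 41.83·0.989526 ≈ 41.3919

Area = 41.39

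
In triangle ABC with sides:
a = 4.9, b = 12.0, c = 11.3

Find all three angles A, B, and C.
Law of cosines for each angle (a² = 24.01, b² = 144, c² = 127.69):
cos(A) = (b² + c² − a²)/(2bc) = (144 + 127.69 − 24.01)/(2·12.0·11.3) = 247.68/271.2 ≈ 0.913274  ⇒  A ≈ 24.0382°
cos(B) = (a² + c² − b²)/(2ac) = (24.01 + 127.69 − 144)/(2·4.9·11.3) = 7.7/110.74 ≈ 0.0695322  ⇒  B ≈ 86.0129°
cos(C) = (a² + b² − c²)/(2ab) = (24.01 + 144 − 127.69)/(2·4.9·12.0) = 40.32/117.6 ≈ 0.342857  ⇒  C ≈ 69.949°
Check: A + B + C ≈ 180°

A = 24.04°, B = 86.01°, C = 69.95°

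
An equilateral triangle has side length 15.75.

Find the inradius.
r = Area/s with s the semi-perimeter.
Area = (√3/4)·15.75² = (√3/4)·248.0625 ≈ 0.433013·248.0625 ≈ 107.414
s = 3·15.75/2 = 23.625
r ≈ 107.414/23.625 ≈ 4.54663
(Equivalently r = side/(2√3) = 15.75/3.4641 ≈ 4.54663.)

r = 4.547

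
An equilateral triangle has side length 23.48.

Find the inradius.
r = Area/s with s the semi-perimeter.
Area = (√3/4)·23.48² = (√3/4)·551.3104 ≈ 0.433013·551.3104 ≈ 238.724
s = 3·23.48/2 = 35.22
r ≈ 238.724/35.22 ≈ 6.77809
(Equivalently r = side/(2√3) = 23.48/3.4641 ≈ 6.77809.)

r = 6.778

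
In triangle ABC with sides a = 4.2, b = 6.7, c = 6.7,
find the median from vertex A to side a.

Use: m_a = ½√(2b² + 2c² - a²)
m_a = ½√(2·6.7² + 2·6.7² − 4.2²) = ½√(2·44.89 + 2·44.89 − 17.64) = ½√(89.78 + 89.78 − 17.64) = ½√161.92
√161.92 ≈ 12.7248, so m_a ≈ 6.36239

m_a = 6.362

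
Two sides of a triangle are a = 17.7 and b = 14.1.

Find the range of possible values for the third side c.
Triangle inequality: |a − b| < c < a + b
|a − b| = |17.7 − 14.1| = 3.6
a + b = 17.7 + 14.1 = 31.8

3.6 < c < 31.8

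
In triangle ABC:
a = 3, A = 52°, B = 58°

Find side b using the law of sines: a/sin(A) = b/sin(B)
a/sin(A) = b/sin(B)  ⇒  b = a·sin(B)/sin(A) = 3·sin(58°)/sin(52°)
sin(58°) ≈ 0.848048, sin(52°) ≈ 0.788011
b ≈ 3·0.848048/0.788011 ≈ 2.54414/0.788011 ≈ 3.22857

b = 3.229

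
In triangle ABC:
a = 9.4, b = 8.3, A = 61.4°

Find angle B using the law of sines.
a/sin(A) = b/sin(B)  ⇒  sin(B) = b·sin(A)/a = 8.3·sin(61.4°)/9.4
sin(61.4°) ≈ 0.877983
sin(B) ≈ 8.3·0.877983/9.4 ≈ 7.28726/9.4 ≈ 0.77524
B = arcsin(0.77524) ≈ 50.8268°
(Since b ≤ a we need B ≤ A, so the obtuse alternative 180° − 50.8268° ≈ 129.173° is rejected.)

B = 50.83°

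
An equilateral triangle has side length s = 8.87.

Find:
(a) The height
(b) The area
(a) The height splits the triangle into two 30-60-90 halves: h = s·√3/2 = 8.87·1.73205/2 ≈ 15.3633/2 ≈ 7.68165
(b) Area = (√3/4)·s² = (√3/4)·8.87² = (√3/4)·78.6769 ≈ 0.433013·78.6769 ≈ 34.0681

Height = 7.682, Area = 34.07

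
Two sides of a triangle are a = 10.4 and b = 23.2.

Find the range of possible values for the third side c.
Triangle inequality: |a − b| < c < a + b
|a − b| = |10.4 − 23.2| = 12.8
a + b = 10.4 + 23.2 = 33.6

12.8 < c < 33.6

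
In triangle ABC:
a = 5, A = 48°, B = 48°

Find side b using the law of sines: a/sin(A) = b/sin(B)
a/sin(A) = b/sin(B)  ⇒  b = a·sin(B)/sin(A) = 5·sin(48°)/sin(48°)
sin(48°) ≈ 0.743145, sin(48°) ≈ 0.743145
b ≈ 5·0.743145/0.743145 ≈ 3.71572/0.743145 ≈ 5

b = 5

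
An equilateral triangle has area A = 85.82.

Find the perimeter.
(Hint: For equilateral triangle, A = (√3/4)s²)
A = (√3/4)s²  ⇒  s² = 4A/√3 = 4·85.82/√3 = 343.28/1.73205 ≈ 198.193
s ≈ √198.193 ≈ 14.0781
Perimeter = 3s ≈ 3·14.0781 ≈ 42.2343

Perimeter = 42.23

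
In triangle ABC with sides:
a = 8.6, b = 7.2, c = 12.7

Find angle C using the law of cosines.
c² = a² + b² − 2ab·cos(C)  ⇒  cos(C) = (a² + b² − c²)/(2ab)
cos(C) = (8.6² + 7.2² − 12.7²)/(2·8.6·7.2) = (73.96 + 51.84 − 161.29)/123.84 = -35.49/123.84 ≈ -0.286579
C = arccos(-0.286579) ≈ 106.653°

C = 106.7°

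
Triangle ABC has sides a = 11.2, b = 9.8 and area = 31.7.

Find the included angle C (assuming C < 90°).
Area = ½·a·b·sin(C)  ⇒  sin(C) = 2·Area/(a·b) = 2·31.7/(11.2·9.8) = 63.4/109.76 ≈ 0.577624
C = arcsin(0.577624) ≈ 35.2836° (taking the acute solution since C < 90°)

C = 35.28°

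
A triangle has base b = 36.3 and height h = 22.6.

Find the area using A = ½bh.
A = ½·b·h = ½·36.3·22.6 = ½·820.38 = 410.19

Area = 410.19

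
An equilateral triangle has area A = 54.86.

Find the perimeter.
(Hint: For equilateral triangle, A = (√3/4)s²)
A = (√3/4)s²  ⇒  s² = 4A/√3 = 4·54.86/√3 = 219.44/1.73205 ≈ 126.694
s ≈ √126.694 ≈ 11.2558
Perimeter = 3s ≈ 3·11.2558 ≈ 33.7675

Perimeter = 33.77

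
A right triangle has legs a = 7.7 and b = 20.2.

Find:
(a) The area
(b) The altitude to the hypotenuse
(a) The legs are perpendicular, so Area = ½·a·b = ½·7.7·20.2 = ½·155.54 = 77.77
(b) Hypotenuse c = √(a² + b²) = √(59.29 + 408.04) = √467.33 ≈ 21.6178
    Area = ½·c·h_c  ⇒  h_c = 2·Area/c = 155.54/21.6178 ≈ 7.19499

Area = 77.77, h_c = 7.195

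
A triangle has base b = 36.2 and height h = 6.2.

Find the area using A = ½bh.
A = ½·b·h = ½·36.2·6.2 = ½·224.44 = 112.22

Area = 112.22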